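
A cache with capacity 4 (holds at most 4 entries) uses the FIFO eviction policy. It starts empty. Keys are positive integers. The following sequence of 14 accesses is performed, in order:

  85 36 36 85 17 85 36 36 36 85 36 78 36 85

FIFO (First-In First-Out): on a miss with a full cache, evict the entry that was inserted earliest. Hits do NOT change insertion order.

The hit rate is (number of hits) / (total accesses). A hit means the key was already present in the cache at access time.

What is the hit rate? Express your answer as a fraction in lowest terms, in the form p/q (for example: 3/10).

Answer: 5/7

Derivation:
FIFO simulation (capacity=4):
  1. access 85: MISS. Cache (old->new): [85]
  2. access 36: MISS. Cache (old->new): [85 36]
  3. access 36: HIT. Cache (old->new): [85 36]
  4. access 85: HIT. Cache (old->new): [85 36]
  5. access 17: MISS. Cache (old->new): [85 36 17]
  6. access 85: HIT. Cache (old->new): [85 36 17]
  7. access 36: HIT. Cache (old->new): [85 36 17]
  8. access 36: HIT. Cache (old->new): [85 36 17]
  9. access 36: HIT. Cache (old->new): [85 36 17]
  10. access 85: HIT. Cache (old->new): [85 36 17]
  11. access 36: HIT. Cache (old->new): [85 36 17]
  12. access 78: MISS. Cache (old->new): [85 36 17 78]
  13. access 36: HIT. Cache (old->new): [85 36 17 78]
  14. access 85: HIT. Cache (old->new): [85 36 17 78]
Total: 10 hits, 4 misses, 0 evictions

Hit rate = 10/14 = 5/7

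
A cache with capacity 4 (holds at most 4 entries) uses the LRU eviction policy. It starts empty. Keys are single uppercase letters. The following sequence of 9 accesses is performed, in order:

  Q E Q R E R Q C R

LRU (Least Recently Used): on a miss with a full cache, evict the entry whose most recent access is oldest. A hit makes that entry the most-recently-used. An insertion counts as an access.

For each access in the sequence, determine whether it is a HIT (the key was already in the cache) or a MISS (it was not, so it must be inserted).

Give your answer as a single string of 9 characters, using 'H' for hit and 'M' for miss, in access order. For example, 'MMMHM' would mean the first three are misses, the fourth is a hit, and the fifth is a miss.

Answer: MMHMHHHMH

Derivation:
LRU simulation (capacity=4):
  1. access Q: MISS. Cache (LRU->MRU): [Q]
  2. access E: MISS. Cache (LRU->MRU): [Q E]
  3. access Q: HIT. Cache (LRU->MRU): [E Q]
  4. access R: MISS. Cache (LRU->MRU): [E Q R]
  5. access E: HIT. Cache (LRU->MRU): [Q R E]
  6. access R: HIT. Cache (LRU->MRU): [Q E R]
  7. access Q: HIT. Cache (LRU->MRU): [E R Q]
  8. access C: MISS. Cache (LRU->MRU): [E R Q C]
  9. access R: HIT. Cache (LRU->MRU): [E Q C R]
Total: 5 hits, 4 misses, 0 evictions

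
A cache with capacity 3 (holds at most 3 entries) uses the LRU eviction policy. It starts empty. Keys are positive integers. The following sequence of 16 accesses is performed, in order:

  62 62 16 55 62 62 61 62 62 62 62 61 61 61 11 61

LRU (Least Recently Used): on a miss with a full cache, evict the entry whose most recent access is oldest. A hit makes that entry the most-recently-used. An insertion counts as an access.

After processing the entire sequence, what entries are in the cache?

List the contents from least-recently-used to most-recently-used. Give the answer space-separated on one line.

LRU simulation (capacity=3):
  1. access 62: MISS. Cache (LRU->MRU): [62]
  2. access 62: HIT. Cache (LRU->MRU): [62]
  3. access 16: MISS. Cache (LRU->MRU): [62 16]
  4. access 55: MISS. Cache (LRU->MRU): [62 16 55]
  5. access 62: HIT. Cache (LRU->MRU): [16 55 62]
  6. access 62: HIT. Cache (LRU->MRU): [16 55 62]
  7. access 61: MISS, evict 16. Cache (LRU->MRU): [55 62 61]
  8. access 62: HIT. Cache (LRU->MRU): [55 61 62]
  9. access 62: HIT. Cache (LRU->MRU): [55 61 62]
  10. access 62: HIT. Cache (LRU->MRU): [55 61 62]
  11. access 62: HIT. Cache (LRU->MRU): [55 61 62]
  12. access 61: HIT. Cache (LRU->MRU): [55 62 61]
  13. access 61: HIT. Cache (LRU->MRU): [55 62 61]
  14. access 61: HIT. Cache (LRU->MRU): [55 62 61]
  15. access 11: MISS, evict 55. Cache (LRU->MRU): [62 61 11]
  16. access 61: HIT. Cache (LRU->MRU): [62 11 61]
Total: 11 hits, 5 misses, 2 evictions

Answer: 62 11 61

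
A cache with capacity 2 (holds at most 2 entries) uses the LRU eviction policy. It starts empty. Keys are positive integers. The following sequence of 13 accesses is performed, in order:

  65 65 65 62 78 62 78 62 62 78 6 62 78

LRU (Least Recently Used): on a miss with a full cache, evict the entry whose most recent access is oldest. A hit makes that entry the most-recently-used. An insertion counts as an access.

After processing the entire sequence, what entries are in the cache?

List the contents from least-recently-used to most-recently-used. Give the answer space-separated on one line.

LRU simulation (capacity=2):
  1. access 65: MISS. Cache (LRU->MRU): [65]
  2. access 65: HIT. Cache (LRU->MRU): [65]
  3. access 65: HIT. Cache (LRU->MRU): [65]
  4. access 62: MISS. Cache (LRU->MRU): [65 62]
  5. access 78: MISS, evict 65. Cache (LRU->MRU): [62 78]
  6. access 62: HIT. Cache (LRU->MRU): [78 62]
  7. access 78: HIT. Cache (LRU->MRU): [62 78]
  8. access 62: HIT. Cache (LRU->MRU): [78 62]
  9. access 62: HIT. Cache (LRU->MRU): [78 62]
  10. access 78: HIT. Cache (LRU->MRU): [62 78]
  11. access 6: MISS, evict 62. Cache (LRU->MRU): [78 6]
  12. access 62: MISS, evict 78. Cache (LRU->MRU): [6 62]
  13. access 78: MISS, evict 6. Cache (LRU->MRU): [62 78]
Total: 7 hits, 6 misses, 4 evictions

Answer: 62 78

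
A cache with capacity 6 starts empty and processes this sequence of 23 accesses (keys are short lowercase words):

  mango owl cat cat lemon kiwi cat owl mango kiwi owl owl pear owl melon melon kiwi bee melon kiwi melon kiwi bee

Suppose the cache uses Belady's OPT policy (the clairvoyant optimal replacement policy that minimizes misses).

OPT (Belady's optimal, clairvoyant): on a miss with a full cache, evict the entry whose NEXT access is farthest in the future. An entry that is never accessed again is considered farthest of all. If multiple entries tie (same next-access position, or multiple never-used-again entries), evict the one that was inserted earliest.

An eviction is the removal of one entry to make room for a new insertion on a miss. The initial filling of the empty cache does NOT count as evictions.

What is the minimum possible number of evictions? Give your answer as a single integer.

Answer: 2

Derivation:
OPT (Belady) simulation (capacity=6):
  1. access mango: MISS. Cache: [mango]
  2. access owl: MISS. Cache: [mango owl]
  3. access cat: MISS. Cache: [mango owl cat]
  4. access cat: HIT. Next use of cat: step 7. Cache: [mango owl cat]
  5. access lemon: MISS. Cache: [mango owl cat lemon]
  6. access kiwi: MISS. Cache: [mango owl cat lemon kiwi]
  7. access cat: HIT. Next use of cat: never. Cache: [mango owl cat lemon kiwi]
  8. access owl: HIT. Next use of owl: step 11. Cache: [mango owl cat lemon kiwi]
  9. access mango: HIT. Next use of mango: never. Cache: [mango owl cat lemon kiwi]
  10. access kiwi: HIT. Next use of kiwi: step 17. Cache: [mango owl cat lemon kiwi]
  11. access owl: HIT. Next use of owl: step 12. Cache: [mango owl cat lemon kiwi]
  12. access owl: HIT. Next use of owl: step 14. Cache: [mango owl cat lemon kiwi]
  13. access pear: MISS. Cache: [mango owl cat lemon kiwi pear]
  14. access owl: HIT. Next use of owl: never. Cache: [mango owl cat lemon kiwi pear]
  15. access melon: MISS, evict mango (next use: never). Cache: [owl cat lemon kiwi pear melon]
  16. access melon: HIT. Next use of melon: step 19. Cache: [owl cat lemon kiwi pear melon]
  17. access kiwi: HIT. Next use of kiwi: step 20. Cache: [owl cat lemon kiwi pear melon]
  18. access bee: MISS, evict owl (next use: never). Cache: [cat lemon kiwi pear melon bee]
  19. access melon: HIT. Next use of melon: step 21. Cache: [cat lemon kiwi pear melon bee]
  20. access kiwi: HIT. Next use of kiwi: step 22. Cache: [cat lemon kiwi pear melon bee]
  21. access melon: HIT. Next use of melon: never. Cache: [cat lemon kiwi pear melon bee]
  22. access kiwi: HIT. Next use of kiwi: never. Cache: [cat lemon kiwi pear melon bee]
  23. access bee: HIT. Next use of bee: never. Cache: [cat lemon kiwi pear melon bee]
Total: 15 hits, 8 misses, 2 evictions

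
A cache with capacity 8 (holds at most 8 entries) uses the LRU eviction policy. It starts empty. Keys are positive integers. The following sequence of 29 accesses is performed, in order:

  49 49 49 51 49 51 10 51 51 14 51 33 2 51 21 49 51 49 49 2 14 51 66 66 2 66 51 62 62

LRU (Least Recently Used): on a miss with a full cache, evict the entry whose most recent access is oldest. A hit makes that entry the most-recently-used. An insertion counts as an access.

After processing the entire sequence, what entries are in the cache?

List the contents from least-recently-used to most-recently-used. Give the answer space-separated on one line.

Answer: 33 21 49 14 2 66 51 62

Derivation:
LRU simulation (capacity=8):
  1. access 49: MISS. Cache (LRU->MRU): [49]
  2. access 49: HIT. Cache (LRU->MRU): [49]
  3. access 49: HIT. Cache (LRU->MRU): [49]
  4. access 51: MISS. Cache (LRU->MRU): [49 51]
  5. access 49: HIT. Cache (LRU->MRU): [51 49]
  6. access 51: HIT. Cache (LRU->MRU): [49 51]
  7. access 10: MISS. Cache (LRU->MRU): [49 51 10]
  8. access 51: HIT. Cache (LRU->MRU): [49 10 51]
  9. access 51: HIT. Cache (LRU->MRU): [49 10 51]
  10. access 14: MISS. Cache (LRU->MRU): [49 10 51 14]
  11. access 51: HIT. Cache (LRU->MRU): [49 10 14 51]
  12. access 33: MISS. Cache (LRU->MRU): [49 10 14 51 33]
  13. access 2: MISS. Cache (LRU->MRU): [49 10 14 51 33 2]
  14. access 51: HIT. Cache (LRU->MRU): [49 10 14 33 2 51]
  15. access 21: MISS. Cache (LRU->MRU): [49 10 14 33 2 51 21]
  16. access 49: HIT. Cache (LRU->MRU): [10 14 33 2 51 21 49]
  17. access 51: HIT. Cache (LRU->MRU): [10 14 33 2 21 49 51]
  18. access 49: HIT. Cache (LRU->MRU): [10 14 33 2 21 51 49]
  19. access 49: HIT. Cache (LRU->MRU): [10 14 33 2 21 51 49]
  20. access 2: HIT. Cache (LRU->MRU): [10 14 33 21 51 49 2]
  21. access 14: HIT. Cache (LRU->MRU): [10 33 21 51 49 2 14]
  22. access 51: HIT. Cache (LRU->MRU): [10 33 21 49 2 14 51]
  23. access 66: MISS. Cache (LRU->MRU): [10 33 21 49 2 14 51 66]
  24. access 66: HIT. Cache (LRU->MRU): [10 33 21 49 2 14 51 66]
  25. access 2: HIT. Cache (LRU->MRU): [10 33 21 49 14 51 66 2]
  26. access 66: HIT. Cache (LRU->MRU): [10 33 21 49 14 51 2 66]
  27. access 51: HIT. Cache (LRU->MRU): [10 33 21 49 14 2 66 51]
  28. access 62: MISS, evict 10. Cache (LRU->MRU): [33 21 49 14 2 66 51 62]
  29. access 62: HIT. Cache (LRU->MRU): [33 21 49 14 2 66 51 62]
Total: 20 hits, 9 misses, 1 evictions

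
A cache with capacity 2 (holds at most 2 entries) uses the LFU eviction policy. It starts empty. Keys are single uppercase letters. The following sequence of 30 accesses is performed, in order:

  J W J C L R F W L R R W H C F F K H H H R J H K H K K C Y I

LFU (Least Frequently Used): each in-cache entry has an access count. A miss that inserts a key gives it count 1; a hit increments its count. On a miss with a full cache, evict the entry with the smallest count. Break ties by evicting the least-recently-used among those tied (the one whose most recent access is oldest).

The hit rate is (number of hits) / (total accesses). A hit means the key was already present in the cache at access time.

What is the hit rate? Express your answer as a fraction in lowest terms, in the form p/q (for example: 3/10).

Answer: 3/10

Derivation:
LFU simulation (capacity=2):
  1. access J: MISS. Cache: [J(c=1)]
  2. access W: MISS. Cache: [J(c=1) W(c=1)]
  3. access J: HIT, count now 2. Cache: [W(c=1) J(c=2)]
  4. access C: MISS, evict W(c=1). Cache: [C(c=1) J(c=2)]
  5. access L: MISS, evict C(c=1). Cache: [L(c=1) J(c=2)]
  6. access R: MISS, evict L(c=1). Cache: [R(c=1) J(c=2)]
  7. access F: MISS, evict R(c=1). Cache: [F(c=1) J(c=2)]
  8. access W: MISS, evict F(c=1). Cache: [W(c=1) J(c=2)]
  9. access L: MISS, evict W(c=1). Cache: [L(c=1) J(c=2)]
  10. access R: MISS, evict L(c=1). Cache: [R(c=1) J(c=2)]
  11. access R: HIT, count now 2. Cache: [J(c=2) R(c=2)]
  12. access W: MISS, evict J(c=2). Cache: [W(c=1) R(c=2)]
  13. access H: MISS, evict W(c=1). Cache: [H(c=1) R(c=2)]
  14. access C: MISS, evict H(c=1). Cache: [C(c=1) R(c=2)]
  15. access F: MISS, evict C(c=1). Cache: [F(c=1) R(c=2)]
  16. access F: HIT, count now 2. Cache: [R(c=2) F(c=2)]
  17. access K: MISS, evict R(c=2). Cache: [K(c=1) F(c=2)]
  18. access H: MISS, evict K(c=1). Cache: [H(c=1) F(c=2)]
  19. access H: HIT, count now 2. Cache: [F(c=2) H(c=2)]
  20. access H: HIT, count now 3. Cache: [F(c=2) H(c=3)]
  21. access R: MISS, evict F(c=2). Cache: [R(c=1) H(c=3)]
  22. access J: MISS, evict R(c=1). Cache: [J(c=1) H(c=3)]
  23. access H: HIT, count now 4. Cache: [J(c=1) H(c=4)]
  24. access K: MISS, evict J(c=1). Cache: [K(c=1) H(c=4)]
  25. access H: HIT, count now 5. Cache: [K(c=1) H(c=5)]
  26. access K: HIT, count now 2. Cache: [K(c=2) H(c=5)]
  27. access K: HIT, count now 3. Cache: [K(c=3) H(c=5)]
  28. access C: MISS, evict K(c=3). Cache: [C(c=1) H(c=5)]
  29. access Y: MISS, evict C(c=1). Cache: [Y(c=1) H(c=5)]
  30. access I: MISS, evict Y(c=1). Cache: [I(c=1) H(c=5)]
Total: 9 hits, 21 misses, 19 evictions

Hit rate = 9/30 = 3/10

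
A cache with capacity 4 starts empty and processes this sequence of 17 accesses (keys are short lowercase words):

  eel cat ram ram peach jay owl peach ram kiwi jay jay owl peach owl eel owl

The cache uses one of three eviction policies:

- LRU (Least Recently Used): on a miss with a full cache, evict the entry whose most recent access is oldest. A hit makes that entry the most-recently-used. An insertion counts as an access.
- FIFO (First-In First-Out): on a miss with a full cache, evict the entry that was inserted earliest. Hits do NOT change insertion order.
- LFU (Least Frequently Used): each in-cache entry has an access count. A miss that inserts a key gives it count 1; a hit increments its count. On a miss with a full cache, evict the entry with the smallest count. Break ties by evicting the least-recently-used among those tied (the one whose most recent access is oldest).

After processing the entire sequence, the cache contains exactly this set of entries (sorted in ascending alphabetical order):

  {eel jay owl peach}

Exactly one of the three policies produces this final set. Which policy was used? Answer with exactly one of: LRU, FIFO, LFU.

Simulating under each policy and comparing final sets:
  LRU: final set = {eel jay owl peach} -> MATCHES target
  FIFO: final set = {eel jay kiwi owl} -> differs
  LFU: final set = {eel owl peach ram} -> differs
Only LRU produces the target set.

Answer: LRU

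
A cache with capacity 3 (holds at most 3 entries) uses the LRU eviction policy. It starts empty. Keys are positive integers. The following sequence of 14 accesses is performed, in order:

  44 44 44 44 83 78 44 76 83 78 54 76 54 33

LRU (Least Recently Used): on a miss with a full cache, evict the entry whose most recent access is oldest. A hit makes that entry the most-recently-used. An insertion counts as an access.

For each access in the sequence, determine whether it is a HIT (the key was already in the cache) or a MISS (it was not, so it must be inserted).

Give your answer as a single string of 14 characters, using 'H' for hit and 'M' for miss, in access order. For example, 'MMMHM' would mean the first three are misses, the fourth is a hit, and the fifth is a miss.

Answer: MHHHMMHMMMMMHM

Derivation:
LRU simulation (capacity=3):
  1. access 44: MISS. Cache (LRU->MRU): [44]
  2. access 44: HIT. Cache (LRU->MRU): [44]
  3. access 44: HIT. Cache (LRU->MRU): [44]
  4. access 44: HIT. Cache (LRU->MRU): [44]
  5. access 83: MISS. Cache (LRU->MRU): [44 83]
  6. access 78: MISS. Cache (LRU->MRU): [44 83 78]
  7. access 44: HIT. Cache (LRU->MRU): [83 78 44]
  8. access 76: MISS, evict 83. Cache (LRU->MRU): [78 44 76]
  9. access 83: MISS, evict 78. Cache (LRU->MRU): [44 76 83]
  10. access 78: MISS, evict 44. Cache (LRU->MRU): [76 83 78]
  11. access 54: MISS, evict 76. Cache (LRU->MRU): [83 78 54]
  12. access 76: MISS, evict 83. Cache (LRU->MRU): [78 54 76]
  13. access 54: HIT. Cache (LRU->MRU): [78 76 54]
  14. access 33: MISS, evict 78. Cache (LRU->MRU): [76 54 33]
Total: 5 hits, 9 misses, 6 evictions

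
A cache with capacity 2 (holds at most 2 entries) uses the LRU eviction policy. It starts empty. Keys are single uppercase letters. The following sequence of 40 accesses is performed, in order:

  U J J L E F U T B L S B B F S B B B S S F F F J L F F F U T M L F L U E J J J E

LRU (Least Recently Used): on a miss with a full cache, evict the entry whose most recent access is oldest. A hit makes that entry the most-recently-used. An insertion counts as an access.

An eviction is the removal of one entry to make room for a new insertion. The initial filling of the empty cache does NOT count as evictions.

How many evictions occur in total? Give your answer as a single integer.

Answer: 24

Derivation:
LRU simulation (capacity=2):
  1. access U: MISS. Cache (LRU->MRU): [U]
  2. access J: MISS. Cache (LRU->MRU): [U J]
  3. access J: HIT. Cache (LRU->MRU): [U J]
  4. access L: MISS, evict U. Cache (LRU->MRU): [J L]
  5. access E: MISS, evict J. Cache (LRU->MRU): [L E]
  6. access F: MISS, evict L. Cache (LRU->MRU): [E F]
  7. access U: MISS, evict E. Cache (LRU->MRU): [F U]
  8. access T: MISS, evict F. Cache (LRU->MRU): [U T]
  9. access B: MISS, evict U. Cache (LRU->MRU): [T B]
  10. access L: MISS, evict T. Cache (LRU->MRU): [B L]
  11. access S: MISS, evict B. Cache (LRU->MRU): [L S]
  12. access B: MISS, evict L. Cache (LRU->MRU): [S B]
  13. access B: HIT. Cache (LRU->MRU): [S B]
  14. access F: MISS, evict S. Cache (LRU->MRU): [B F]
  15. access S: MISS, evict B. Cache (LRU->MRU): [F S]
  16. access B: MISS, evict F. Cache (LRU->MRU): [S B]
  17. access B: HIT. Cache (LRU->MRU): [S B]
  18. access B: HIT. Cache (LRU->MRU): [S B]
  19. access S: HIT. Cache (LRU->MRU): [B S]
  20. access S: HIT. Cache (LRU->MRU): [B S]
  21. access F: MISS, evict B. Cache (LRU->MRU): [S F]
  22. access F: HIT. Cache (LRU->MRU): [S F]
  23. access F: HIT. Cache (LRU->MRU): [S F]
  24. access J: MISS, evict S. Cache (LRU->MRU): [F J]
  25. access L: MISS, evict F. Cache (LRU->MRU): [J L]
  26. access F: MISS, evict J. Cache (LRU->MRU): [L F]
  27. access F: HIT. Cache (LRU->MRU): [L F]
  28. access F: HIT. Cache (LRU->MRU): [L F]
  29. access U: MISS, evict L. Cache (LRU->MRU): [F U]
  30. access T: MISS, evict F. Cache (LRU->MRU): [U T]
  31. access M: MISS, evict U. Cache (LRU->MRU): [T M]
  32. access L: MISS, evict T. Cache (LRU->MRU): [M L]
  33. access F: MISS, evict M. Cache (LRU->MRU): [L F]
  34. access L: HIT. Cache (LRU->MRU): [F L]
  35. access U: MISS, evict F. Cache (LRU->MRU): [L U]
  36. access E: MISS, evict L. Cache (LRU->MRU): [U E]
  37. access J: MISS, evict U. Cache (LRU->MRU): [E J]
  38. access J: HIT. Cache (LRU->MRU): [E J]
  39. access J: HIT. Cache (LRU->MRU): [E J]
  40. access E: HIT. Cache (LRU->MRU): [J E]
Total: 14 hits, 26 misses, 24 evictions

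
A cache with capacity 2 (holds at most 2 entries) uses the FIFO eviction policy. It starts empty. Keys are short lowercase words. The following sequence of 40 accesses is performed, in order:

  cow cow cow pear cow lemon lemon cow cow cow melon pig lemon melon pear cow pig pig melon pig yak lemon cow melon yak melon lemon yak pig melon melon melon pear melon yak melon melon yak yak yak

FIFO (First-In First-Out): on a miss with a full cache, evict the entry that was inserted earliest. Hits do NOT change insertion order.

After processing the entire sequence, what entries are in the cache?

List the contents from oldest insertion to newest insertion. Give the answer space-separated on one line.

Answer: yak melon

Derivation:
FIFO simulation (capacity=2):
  1. access cow: MISS. Cache (old->new): [cow]
  2. access cow: HIT. Cache (old->new): [cow]
  3. access cow: HIT. Cache (old->new): [cow]
  4. access pear: MISS. Cache (old->new): [cow pear]
  5. access cow: HIT. Cache (old->new): [cow pear]
  6. access lemon: MISS, evict cow. Cache (old->new): [pear lemon]
  7. access lemon: HIT. Cache (old->new): [pear lemon]
  8. access cow: MISS, evict pear. Cache (old->new): [lemon cow]
  9. access cow: HIT. Cache (old->new): [lemon cow]
  10. access cow: HIT. Cache (old->new): [lemon cow]
  11. access melon: MISS, evict lemon. Cache (old->new): [cow melon]
  12. access pig: MISS, evict cow. Cache (old->new): [melon pig]
  13. access lemon: MISS, evict melon. Cache (old->new): [pig lemon]
  14. access melon: MISS, evict pig. Cache (old->new): [lemon melon]
  15. access pear: MISS, evict lemon. Cache (old->new): [melon pear]
  16. access cow: MISS, evict melon. Cache (old->new): [pear cow]
  17. access pig: MISS, evict pear. Cache (old->new): [cow pig]
  18. access pig: HIT. Cache (old->new): [cow pig]
  19. access melon: MISS, evict cow. Cache (old->new): [pig melon]
  20. access pig: HIT. Cache (old->new): [pig melon]
  21. access yak: MISS, evict pig. Cache (old->new): [melon yak]
  22. access lemon: MISS, evict melon. Cache (old->new): [yak lemon]
  23. access cow: MISS, evict yak. Cache (old->new): [lemon cow]
  24. access melon: MISS, evict lemon. Cache (old->new): [cow melon]
  25. access yak: MISS, evict cow. Cache (old->new): [melon yak]
  26. access melon: HIT. Cache (old->new): [melon yak]
  27. access lemon: MISS, evict melon. Cache (old->new): [yak lemon]
  28. access yak: HIT. Cache (old->new): [yak lemon]
  29. access pig: MISS, evict yak. Cache (old->new): [lemon pig]
  30. access melon: MISS, evict lemon. Cache (old->new): [pig melon]
  31. access melon: HIT. Cache (old->new): [pig melon]
  32. access melon: HIT. Cache (old->new): [pig melon]
  33. access pear: MISS, evict pig. Cache (old->new): [melon pear]
  34. access melon: HIT. Cache (old->new): [melon pear]
  35. access yak: MISS, evict melon. Cache (old->new): [pear yak]
  36. access melon: MISS, evict pear. Cache (old->new): [yak melon]
  37. access melon: HIT. Cache (old->new): [yak melon]
  38. access yak: HIT. Cache (old->new): [yak melon]
  39. access yak: HIT. Cache (old->new): [yak melon]
  40. access yak: HIT. Cache (old->new): [yak melon]
Total: 17 hits, 23 misses, 21 evictions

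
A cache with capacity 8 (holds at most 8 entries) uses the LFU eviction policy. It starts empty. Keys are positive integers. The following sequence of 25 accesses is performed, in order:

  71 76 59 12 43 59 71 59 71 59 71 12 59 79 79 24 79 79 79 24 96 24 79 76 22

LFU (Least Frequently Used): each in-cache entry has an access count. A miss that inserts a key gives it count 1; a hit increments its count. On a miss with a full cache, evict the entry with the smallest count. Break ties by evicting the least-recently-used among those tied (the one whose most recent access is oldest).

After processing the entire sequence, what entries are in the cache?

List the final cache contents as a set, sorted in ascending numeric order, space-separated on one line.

LFU simulation (capacity=8):
  1. access 71: MISS. Cache: [71(c=1)]
  2. access 76: MISS. Cache: [71(c=1) 76(c=1)]
  3. access 59: MISS. Cache: [71(c=1) 76(c=1) 59(c=1)]
  4. access 12: MISS. Cache: [71(c=1) 76(c=1) 59(c=1) 12(c=1)]
  5. access 43: MISS. Cache: [71(c=1) 76(c=1) 59(c=1) 12(c=1) 43(c=1)]
  6. access 59: HIT, count now 2. Cache: [71(c=1) 76(c=1) 12(c=1) 43(c=1) 59(c=2)]
  7. access 71: HIT, count now 2. Cache: [76(c=1) 12(c=1) 43(c=1) 59(c=2) 71(c=2)]
  8. access 59: HIT, count now 3. Cache: [76(c=1) 12(c=1) 43(c=1) 71(c=2) 59(c=3)]
  9. access 71: HIT, count now 3. Cache: [76(c=1) 12(c=1) 43(c=1) 59(c=3) 71(c=3)]
  10. access 59: HIT, count now 4. Cache: [76(c=1) 12(c=1) 43(c=1) 71(c=3) 59(c=4)]
  11. access 71: HIT, count now 4. Cache: [76(c=1) 12(c=1) 43(c=1) 59(c=4) 71(c=4)]
  12. access 12: HIT, count now 2. Cache: [76(c=1) 43(c=1) 12(c=2) 59(c=4) 71(c=4)]
  13. access 59: HIT, count now 5. Cache: [76(c=1) 43(c=1) 12(c=2) 71(c=4) 59(c=5)]
  14. access 79: MISS. Cache: [76(c=1) 43(c=1) 79(c=1) 12(c=2) 71(c=4) 59(c=5)]
  15. access 79: HIT, count now 2. Cache: [76(c=1) 43(c=1) 12(c=2) 79(c=2) 71(c=4) 59(c=5)]
  16. access 24: MISS. Cache: [76(c=1) 43(c=1) 24(c=1) 12(c=2) 79(c=2) 71(c=4) 59(c=5)]
  17. access 79: HIT, count now 3. Cache: [76(c=1) 43(c=1) 24(c=1) 12(c=2) 79(c=3) 71(c=4) 59(c=5)]
  18. access 79: HIT, count now 4. Cache: [76(c=1) 43(c=1) 24(c=1) 12(c=2) 71(c=4) 79(c=4) 59(c=5)]
  19. access 79: HIT, count now 5. Cache: [76(c=1) 43(c=1) 24(c=1) 12(c=2) 71(c=4) 59(c=5) 79(c=5)]
  20. access 24: HIT, count now 2. Cache: [76(c=1) 43(c=1) 12(c=2) 24(c=2) 71(c=4) 59(c=5) 79(c=5)]
  21. access 96: MISS. Cache: [76(c=1) 43(c=1) 96(c=1) 12(c=2) 24(c=2) 71(c=4) 59(c=5) 79(c=5)]
  22. access 24: HIT, count now 3. Cache: [76(c=1) 43(c=1) 96(c=1) 12(c=2) 24(c=3) 71(c=4) 59(c=5) 79(c=5)]
  23. access 79: HIT, count now 6. Cache: [76(c=1) 43(c=1) 96(c=1) 12(c=2) 24(c=3) 71(c=4) 59(c=5) 79(c=6)]
  24. access 76: HIT, count now 2. Cache: [43(c=1) 96(c=1) 12(c=2) 76(c=2) 24(c=3) 71(c=4) 59(c=5) 79(c=6)]
  25. access 22: MISS, evict 43(c=1). Cache: [96(c=1) 22(c=1) 12(c=2) 76(c=2) 24(c=3) 71(c=4) 59(c=5) 79(c=6)]
Total: 16 hits, 9 misses, 1 evictions

Answer: 12 22 24 59 71 76 79 96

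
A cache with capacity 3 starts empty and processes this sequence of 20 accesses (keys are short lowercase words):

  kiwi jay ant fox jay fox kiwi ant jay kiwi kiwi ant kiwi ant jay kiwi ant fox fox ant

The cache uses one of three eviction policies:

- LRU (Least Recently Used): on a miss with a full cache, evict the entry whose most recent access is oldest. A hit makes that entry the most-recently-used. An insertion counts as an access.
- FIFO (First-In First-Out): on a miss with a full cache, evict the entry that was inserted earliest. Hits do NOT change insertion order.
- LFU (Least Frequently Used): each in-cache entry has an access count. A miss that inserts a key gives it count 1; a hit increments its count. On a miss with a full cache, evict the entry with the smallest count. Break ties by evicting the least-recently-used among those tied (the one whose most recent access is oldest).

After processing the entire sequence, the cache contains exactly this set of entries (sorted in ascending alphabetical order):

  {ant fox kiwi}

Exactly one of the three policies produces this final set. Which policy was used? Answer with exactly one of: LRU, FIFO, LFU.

Answer: LRU

Derivation:
Simulating under each policy and comparing final sets:
  LRU: final set = {ant fox kiwi} -> MATCHES target
  FIFO: final set = {ant fox jay} -> differs
  LFU: final set = {ant jay kiwi} -> differs
Only LRU produces the target set.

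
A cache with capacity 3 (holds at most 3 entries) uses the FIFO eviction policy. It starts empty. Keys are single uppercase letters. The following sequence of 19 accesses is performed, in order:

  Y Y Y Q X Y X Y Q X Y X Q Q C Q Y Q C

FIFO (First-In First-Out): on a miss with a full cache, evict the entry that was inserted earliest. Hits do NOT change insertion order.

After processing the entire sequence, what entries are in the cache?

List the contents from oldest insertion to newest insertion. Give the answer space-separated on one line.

Answer: C Y Q

Derivation:
FIFO simulation (capacity=3):
  1. access Y: MISS. Cache (old->new): [Y]
  2. access Y: HIT. Cache (old->new): [Y]
  3. access Y: HIT. Cache (old->new): [Y]
  4. access Q: MISS. Cache (old->new): [Y Q]
  5. access X: MISS. Cache (old->new): [Y Q X]
  6. access Y: HIT. Cache (old->new): [Y Q X]
  7. access X: HIT. Cache (old->new): [Y Q X]
  8. access Y: HIT. Cache (old->new): [Y Q X]
  9. access Q: HIT. Cache (old->new): [Y Q X]
  10. access X: HIT. Cache (old->new): [Y Q X]
  11. access Y: HIT. Cache (old->new): [Y Q X]
  12. access X: HIT. Cache (old->new): [Y Q X]
  13. access Q: HIT. Cache (old->new): [Y Q X]
  14. access Q: HIT. Cache (old->new): [Y Q X]
  15. access C: MISS, evict Y. Cache (old->new): [Q X C]
  16. access Q: HIT. Cache (old->new): [Q X C]
  17. access Y: MISS, evict Q. Cache (old->new): [X C Y]
  18. access Q: MISS, evict X. Cache (old->new): [C Y Q]
  19. access C: HIT. Cache (old->new): [C Y Q]
Total: 13 hits, 6 misses, 3 evictions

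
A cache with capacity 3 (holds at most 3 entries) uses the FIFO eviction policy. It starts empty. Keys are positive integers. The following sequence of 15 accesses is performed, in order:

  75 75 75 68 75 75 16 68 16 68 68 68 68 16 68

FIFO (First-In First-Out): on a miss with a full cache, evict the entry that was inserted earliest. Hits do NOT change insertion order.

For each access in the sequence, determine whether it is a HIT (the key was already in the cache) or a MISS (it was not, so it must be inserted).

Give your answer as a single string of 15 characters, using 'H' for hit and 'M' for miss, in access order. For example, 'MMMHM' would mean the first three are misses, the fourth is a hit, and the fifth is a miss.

FIFO simulation (capacity=3):
  1. access 75: MISS. Cache (old->new): [75]
  2. access 75: HIT. Cache (old->new): [75]
  3. access 75: HIT. Cache (old->new): [75]
  4. access 68: MISS. Cache (old->new): [75 68]
  5. access 75: HIT. Cache (old->new): [75 68]
  6. access 75: HIT. Cache (old->new): [75 68]
  7. access 16: MISS. Cache (old->new): [75 68 16]
  8. access 68: HIT. Cache (old->new): [75 68 16]
  9. access 16: HIT. Cache (old->new): [75 68 16]
  10. access 68: HIT. Cache (old->new): [75 68 16]
  11. access 68: HIT. Cache (old->new): [75 68 16]
  12. access 68: HIT. Cache (old->new): [75 68 16]
  13. access 68: HIT. Cache (old->new): [75 68 16]
  14. access 16: HIT. Cache (old->new): [75 68 16]
  15. access 68: HIT. Cache (old->new): [75 68 16]
Total: 12 hits, 3 misses, 0 evictions

Answer: MHHMHHMHHHHHHHH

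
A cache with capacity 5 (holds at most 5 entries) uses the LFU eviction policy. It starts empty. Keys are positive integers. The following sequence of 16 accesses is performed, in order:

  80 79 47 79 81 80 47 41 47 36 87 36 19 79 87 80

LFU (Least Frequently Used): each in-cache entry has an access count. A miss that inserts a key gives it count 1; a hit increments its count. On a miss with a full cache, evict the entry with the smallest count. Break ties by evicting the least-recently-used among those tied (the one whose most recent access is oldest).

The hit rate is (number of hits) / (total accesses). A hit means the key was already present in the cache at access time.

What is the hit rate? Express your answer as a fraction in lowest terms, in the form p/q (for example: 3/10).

Answer: 7/16

Derivation:
LFU simulation (capacity=5):
  1. access 80: MISS. Cache: [80(c=1)]
  2. access 79: MISS. Cache: [80(c=1) 79(c=1)]
  3. access 47: MISS. Cache: [80(c=1) 79(c=1) 47(c=1)]
  4. access 79: HIT, count now 2. Cache: [80(c=1) 47(c=1) 79(c=2)]
  5. access 81: MISS. Cache: [80(c=1) 47(c=1) 81(c=1) 79(c=2)]
  6. access 80: HIT, count now 2. Cache: [47(c=1) 81(c=1) 79(c=2) 80(c=2)]
  7. access 47: HIT, count now 2. Cache: [81(c=1) 79(c=2) 80(c=2) 47(c=2)]
  8. access 41: MISS. Cache: [81(c=1) 41(c=1) 79(c=2) 80(c=2) 47(c=2)]
  9. access 47: HIT, count now 3. Cache: [81(c=1) 41(c=1) 79(c=2) 80(c=2) 47(c=3)]
  10. access 36: MISS, evict 81(c=1). Cache: [41(c=1) 36(c=1) 79(c=2) 80(c=2) 47(c=3)]
  11. access 87: MISS, evict 41(c=1). Cache: [36(c=1) 87(c=1) 79(c=2) 80(c=2) 47(c=3)]
  12. access 36: HIT, count now 2. Cache: [87(c=1) 79(c=2) 80(c=2) 36(c=2) 47(c=3)]
  13. access 19: MISS, evict 87(c=1). Cache: [19(c=1) 79(c=2) 80(c=2) 36(c=2) 47(c=3)]
  14. access 79: HIT, count now 3. Cache: [19(c=1) 80(c=2) 36(c=2) 47(c=3) 79(c=3)]
  15. access 87: MISS, evict 19(c=1). Cache: [87(c=1) 80(c=2) 36(c=2) 47(c=3) 79(c=3)]
  16. access 80: HIT, count now 3. Cache: [87(c=1) 36(c=2) 47(c=3) 79(c=3) 80(c=3)]
Total: 7 hits, 9 misses, 4 evictions

Hit rate = 7/16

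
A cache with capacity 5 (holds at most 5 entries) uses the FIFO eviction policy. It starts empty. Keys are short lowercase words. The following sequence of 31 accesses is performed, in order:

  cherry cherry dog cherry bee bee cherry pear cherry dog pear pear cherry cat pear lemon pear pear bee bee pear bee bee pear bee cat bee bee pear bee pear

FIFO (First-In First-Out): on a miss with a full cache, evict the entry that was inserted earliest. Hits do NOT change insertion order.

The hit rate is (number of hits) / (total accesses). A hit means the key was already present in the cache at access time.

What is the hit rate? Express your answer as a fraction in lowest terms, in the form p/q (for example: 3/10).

Answer: 25/31

Derivation:
FIFO simulation (capacity=5):
  1. access cherry: MISS. Cache (old->new): [cherry]
  2. access cherry: HIT. Cache (old->new): [cherry]
  3. access dog: MISS. Cache (old->new): [cherry dog]
  4. access cherry: HIT. Cache (old->new): [cherry dog]
  5. access bee: MISS. Cache (old->new): [cherry dog bee]
  6. access bee: HIT. Cache (old->new): [cherry dog bee]
  7. access cherry: HIT. Cache (old->new): [cherry dog bee]
  8. access pear: MISS. Cache (old->new): [cherry dog bee pear]
  9. access cherry: HIT. Cache (old->new): [cherry dog bee pear]
  10. access dog: HIT. Cache (old->new): [cherry dog bee pear]
  11. access pear: HIT. Cache (old->new): [cherry dog bee pear]
  12. access pear: HIT. Cache (old->new): [cherry dog bee pear]
  13. access cherry: HIT. Cache (old->new): [cherry dog bee pear]
  14. access cat: MISS. Cache (old->new): [cherry dog bee pear cat]
  15. access pear: HIT. Cache (old->new): [cherry dog bee pear cat]
  16. access lemon: MISS, evict cherry. Cache (old->new): [dog bee pear cat lemon]
  17. access pear: HIT. Cache (old->new): [dog bee pear cat lemon]
  18. access pear: HIT. Cache (old->new): [dog bee pear cat lemon]
  19. access bee: HIT. Cache (old->new): [dog bee pear cat lemon]
  20. access bee: HIT. Cache (old->new): [dog bee pear cat lemon]
  21. access pear: HIT. Cache (old->new): [dog bee pear cat lemon]
  22. access bee: HIT. Cache (old->new): [dog bee pear cat lemon]
  23. access bee: HIT. Cache (old->new): [dog bee pear cat lemon]
  24. access pear: HIT. Cache (old->new): [dog bee pear cat lemon]
  25. access bee: HIT. Cache (old->new): [dog bee pear cat lemon]
  26. access cat: HIT. Cache (old->new): [dog bee pear cat lemon]
  27. access bee: HIT. Cache (old->new): [dog bee pear cat lemon]
  28. access bee: HIT. Cache (old->new): [dog bee pear cat lemon]
  29. access pear: HIT. Cache (old->new): [dog bee pear cat lemon]
  30. access bee: HIT. Cache (old->new): [dog bee pear cat lemon]
  31. access pear: HIT. Cache (old->new): [dog bee pear cat lemon]
Total: 25 hits, 6 misses, 1 evictions

Hit rate = 25/31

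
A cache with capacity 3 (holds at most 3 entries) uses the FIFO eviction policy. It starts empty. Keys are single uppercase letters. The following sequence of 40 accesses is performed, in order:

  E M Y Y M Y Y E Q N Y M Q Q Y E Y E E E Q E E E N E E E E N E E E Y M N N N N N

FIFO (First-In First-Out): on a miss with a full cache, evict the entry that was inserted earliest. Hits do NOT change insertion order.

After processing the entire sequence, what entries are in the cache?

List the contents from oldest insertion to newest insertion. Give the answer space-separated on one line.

Answer: N Y M

Derivation:
FIFO simulation (capacity=3):
  1. access E: MISS. Cache (old->new): [E]
  2. access M: MISS. Cache (old->new): [E M]
  3. access Y: MISS. Cache (old->new): [E M Y]
  4. access Y: HIT. Cache (old->new): [E M Y]
  5. access M: HIT. Cache (old->new): [E M Y]
  6. access Y: HIT. Cache (old->new): [E M Y]
  7. access Y: HIT. Cache (old->new): [E M Y]
  8. access E: HIT. Cache (old->new): [E M Y]
  9. access Q: MISS, evict E. Cache (old->new): [M Y Q]
  10. access N: MISS, evict M. Cache (old->new): [Y Q N]
  11. access Y: HIT. Cache (old->new): [Y Q N]
  12. access M: MISS, evict Y. Cache (old->new): [Q N M]
  13. access Q: HIT. Cache (old->new): [Q N M]
  14. access Q: HIT. Cache (old->new): [Q N M]
  15. access Y: MISS, evict Q. Cache (old->new): [N M Y]
  16. access E: MISS, evict N. Cache (old->new): [M Y E]
  17. access Y: HIT. Cache (old->new): [M Y E]
  18. access E: HIT. Cache (old->new): [M Y E]
  19. access E: HIT. Cache (old->new): [M Y E]
  20. access E: HIT. Cache (old->new): [M Y E]
  21. access Q: MISS, evict M. Cache (old->new): [Y E Q]
  22. access E: HIT. Cache (old->new): [Y E Q]
  23. access E: HIT. Cache (old->new): [Y E Q]
  24. access E: HIT. Cache (old->new): [Y E Q]
  25. access N: MISS, evict Y. Cache (old->new): [E Q N]
  26. access E: HIT. Cache (old->new): [E Q N]
  27. access E: HIT. Cache (old->new): [E Q N]
  28. access E: HIT. Cache (old->new): [E Q N]
  29. access E: HIT. Cache (old->new): [E Q N]
  30. access N: HIT. Cache (old->new): [E Q N]
  31. access E: HIT. Cache (old->new): [E Q N]
  32. access E: HIT. Cache (old->new): [E Q N]
  33. access E: HIT. Cache (old->new): [E Q N]
  34. access Y: MISS, evict E. Cache (old->new): [Q N Y]
  35. access M: MISS, evict Q. Cache (old->new): [N Y M]
  36. access N: HIT. Cache (old->new): [N Y M]
  37. access N: HIT. Cache (old->new): [N Y M]
  38. access N: HIT. Cache (old->new): [N Y M]
  39. access N: HIT. Cache (old->new): [N Y M]
  40. access N: HIT. Cache (old->new): [N Y M]
Total: 28 hits, 12 misses, 9 evictions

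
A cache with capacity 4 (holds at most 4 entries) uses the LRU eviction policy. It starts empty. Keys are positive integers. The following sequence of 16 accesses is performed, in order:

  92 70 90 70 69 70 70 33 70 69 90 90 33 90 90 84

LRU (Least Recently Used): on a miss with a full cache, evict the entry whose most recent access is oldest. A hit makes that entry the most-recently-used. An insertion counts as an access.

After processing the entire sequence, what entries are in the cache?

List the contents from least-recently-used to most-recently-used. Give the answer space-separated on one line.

LRU simulation (capacity=4):
  1. access 92: MISS. Cache (LRU->MRU): [92]
  2. access 70: MISS. Cache (LRU->MRU): [92 70]
  3. access 90: MISS. Cache (LRU->MRU): [92 70 90]
  4. access 70: HIT. Cache (LRU->MRU): [92 90 70]
  5. access 69: MISS. Cache (LRU->MRU): [92 90 70 69]
  6. access 70: HIT. Cache (LRU->MRU): [92 90 69 70]
  7. access 70: HIT. Cache (LRU->MRU): [92 90 69 70]
  8. access 33: MISS, evict 92. Cache (LRU->MRU): [90 69 70 33]
  9. access 70: HIT. Cache (LRU->MRU): [90 69 33 70]
  10. access 69: HIT. Cache (LRU->MRU): [90 33 70 69]
  11. access 90: HIT. Cache (LRU->MRU): [33 70 69 90]
  12. access 90: HIT. Cache (LRU->MRU): [33 70 69 90]
  13. access 33: HIT. Cache (LRU->MRU): [70 69 90 33]
  14. access 90: HIT. Cache (LRU->MRU): [70 69 33 90]
  15. access 90: HIT. Cache (LRU->MRU): [70 69 33 90]
  16. access 84: MISS, evict 70. Cache (LRU->MRU): [69 33 90 84]
Total: 10 hits, 6 misses, 2 evictions

Answer: 69 33 90 84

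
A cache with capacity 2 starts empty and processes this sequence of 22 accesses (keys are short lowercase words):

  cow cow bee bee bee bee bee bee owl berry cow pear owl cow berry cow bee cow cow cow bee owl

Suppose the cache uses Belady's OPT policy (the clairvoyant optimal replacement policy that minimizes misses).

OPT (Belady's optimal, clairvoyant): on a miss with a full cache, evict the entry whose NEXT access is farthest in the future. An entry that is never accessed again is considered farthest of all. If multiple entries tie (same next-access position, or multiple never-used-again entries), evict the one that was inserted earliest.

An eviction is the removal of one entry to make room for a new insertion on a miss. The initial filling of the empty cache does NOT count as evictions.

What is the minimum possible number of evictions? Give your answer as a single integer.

OPT (Belady) simulation (capacity=2):
  1. access cow: MISS. Cache: [cow]
  2. access cow: HIT. Next use of cow: step 11. Cache: [cow]
  3. access bee: MISS. Cache: [cow bee]
  4. access bee: HIT. Next use of bee: step 5. Cache: [cow bee]
  5. access bee: HIT. Next use of bee: step 6. Cache: [cow bee]
  6. access bee: HIT. Next use of bee: step 7. Cache: [cow bee]
  7. access bee: HIT. Next use of bee: step 8. Cache: [cow bee]
  8. access bee: HIT. Next use of bee: step 17. Cache: [cow bee]
  9. access owl: MISS, evict bee (next use: step 17). Cache: [cow owl]
  10. access berry: MISS, evict owl (next use: step 13). Cache: [cow berry]
  11. access cow: HIT. Next use of cow: step 14. Cache: [cow berry]
  12. access pear: MISS, evict berry (next use: step 15). Cache: [cow pear]
  13. access owl: MISS, evict pear (next use: never). Cache: [cow owl]
  14. access cow: HIT. Next use of cow: step 16. Cache: [cow owl]
  15. access berry: MISS, evict owl (next use: step 22). Cache: [cow berry]
  16. access cow: HIT. Next use of cow: step 18. Cache: [cow berry]
  17. access bee: MISS, evict berry (next use: never). Cache: [cow bee]
  18. access cow: HIT. Next use of cow: step 19. Cache: [cow bee]
  19. access cow: HIT. Next use of cow: step 20. Cache: [cow bee]
  20. access cow: HIT. Next use of cow: never. Cache: [cow bee]
  21. access bee: HIT. Next use of bee: never. Cache: [cow bee]
  22. access owl: MISS, evict cow (next use: never). Cache: [bee owl]
Total: 13 hits, 9 misses, 7 evictions

Answer: 7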